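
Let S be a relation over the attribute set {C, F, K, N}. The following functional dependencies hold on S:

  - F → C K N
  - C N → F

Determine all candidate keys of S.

(F), (C, N)

{F}⁺: F→CKN adds C, K, N → {C, F, K, N}.
{C, N}⁺: CN→F adds F; F→CKN adds K → {C, F, K, N}. Minimal: {N}⁺ = {N}; {C}⁺ = {C} — none reach the full schema.
Any other superkey contains one of these as a subset, so there are no further candidate keys.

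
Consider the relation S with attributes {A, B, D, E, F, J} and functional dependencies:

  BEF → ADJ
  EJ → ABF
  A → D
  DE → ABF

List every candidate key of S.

Attribute E never appears on the right-hand side of any dependency, so E must belong to every candidate key.
{E}⁺ = {E}, which is not all of the schema, so we must add further attributes.
{A, E}⁺: A→D adds D; DE→ABF adds B, F; BEF→ADJ adds J → {A, B, D, E, F, J}. Minimal: {E}⁺ = {E}; {A}⁺ = {A, D} — none reach the full schema.
{D, E}⁺: DE→ABF adds A, B, F; BEF→ADJ adds J → {A, B, D, E, F, J}. Minimal: {E}⁺ = {E}; {D}⁺ = {D} — none reach the full schema.
{E, J}⁺: EJ→ABF adds A, B, F; A→D adds D → {A, B, D, E, F, J}. Minimal: {J}⁺ = {J}; {E}⁺ = {E} — none reach the full schema.
{B, E, F}⁺: BEF→ADJ adds A, D, J → {A, B, D, E, F, J}. Minimal: {E, F}⁺ = {E, F}; {B, F}⁺ = {B, F}; {B, E}⁺ = {B, E} — none reach the full schema.

AE; DE; EJ; BEF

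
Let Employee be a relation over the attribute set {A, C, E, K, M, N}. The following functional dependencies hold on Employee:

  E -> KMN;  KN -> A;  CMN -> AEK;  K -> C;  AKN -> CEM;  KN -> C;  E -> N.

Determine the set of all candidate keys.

{E}⁺: E→KMN adds K, M, N; KN→A adds A; K→C adds C → {A, C, E, K, M, N}.
{K, N}⁺: KN→A adds A; K→C adds C; AKN→CEM adds E, M → {A, C, E, K, M, N}. Minimal: {N}⁺ = {N}; {K}⁺ = {C, K} — none reach the full schema.
{C, M, N}⁺: CMN→AEK adds A, E, K → {A, C, E, K, M, N}. Minimal: {M, N}⁺ = {M, N}; {C, N}⁺ = {C, N}; {C, M}⁺ = {C, M} — none reach the full schema.
Any other superkey contains one of these as a subset, so there are no further candidate keys.

{E}, {K, N}, {C, M, N}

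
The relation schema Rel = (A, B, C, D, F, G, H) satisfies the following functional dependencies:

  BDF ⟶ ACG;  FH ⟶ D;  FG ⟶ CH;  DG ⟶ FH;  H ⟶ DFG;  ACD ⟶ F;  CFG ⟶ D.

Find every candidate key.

Attribute B never appears on the right-hand side of any dependency, so B must belong to every candidate key.
{B}⁺ = {B}, which is not all of the schema, so we must add further attributes.
{B, H}⁺: H→DFG adds D, F, G; BDF→ACG adds A, C → {A, B, C, D, F, G, H}. Minimal: {H}⁺ = {C, D, F, G, H}; {B}⁺ = {B} — none reach the full schema.
{B, D, F}⁺: BDF→ACG adds A, C, G; FG→CH adds H → {A, B, C, D, F, G, H}. Minimal: {D, F}⁺ = {D, F}; {B, F}⁺ = {B, F}; {B, D}⁺ = {B, D} — none reach the full schema.
{B, D, G}⁺: DG→FH adds F, H; BDF→ACG adds A, C → {A, B, C, D, F, G, H}. Minimal: {D, G}⁺ = {C, D, F, G, H}; {B, G}⁺ = {B, G}; {B, D}⁺ = {B, D} — none reach the full schema.
{B, F, G}⁺: FG→CH adds C, H; H→DFG adds D; BDF→ACG adds A → {A, B, C, D, F, G, H}. Minimal: {F, G}⁺ = {C, D, F, G, H}; {B, G}⁺ = {B, G}; {B, F}⁺ = {B, F} — none reach the full schema.
{A, B, C, D}⁺: ACD→F adds F; BDF→ACG adds G; FG→CH adds H → {A, B, C, D, F, G, H}. Minimal: {B, C, D}⁺ = {B, C, D}; {A, C, D}⁺ = {A, C, D, F}; {A, B, D}⁺ = {A, B, D}; … — none reach the full schema.
Any other superkey contains one of these as a subset, so there are no further candidate keys.

{B, H}; {B, D, F}; {B, D, G}; {B, F, G}; {A, B, C, D}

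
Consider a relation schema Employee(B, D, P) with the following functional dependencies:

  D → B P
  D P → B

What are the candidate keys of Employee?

D

Attribute D never appears on the right-hand side of any dependency, so D must belong to every candidate key.
{D}⁺ = {B, D, P}, which is all of the schema, so {D} is the only candidate key.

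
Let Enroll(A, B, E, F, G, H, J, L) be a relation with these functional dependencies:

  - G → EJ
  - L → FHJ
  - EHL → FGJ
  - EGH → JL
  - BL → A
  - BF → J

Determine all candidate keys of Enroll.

{B, E, L}, {B, G, H}, {B, G, L}

Attribute B never appears on the right-hand side of any dependency, so B must belong to every candidate key.
{B}⁺ = {B}, which is not all of the schema, so we must add further attributes.
{B, E, L}⁺: L→FHJ adds F, H, J; EHL→FGJ adds G; BL→A adds A → {A, B, E, F, G, H, J, L}. Minimal: {E, L}⁺ = {E, F, G, H, J, L}; {B, L}⁺ = {A, B, F, H, J, L}; {B, E}⁺ = {B, E} — none reach the full schema.
{B, G, H}⁺: G→EJ adds E, J; EGH→JL adds L; BL→A adds A; L→FHJ adds F → {A, B, E, F, G, H, J, L}. Minimal: {G, H}⁺ = {E, F, G, H, J, L}; {B, H}⁺ = {B, H}; {B, G}⁺ = {B, E, G, J} — none reach the full schema.
{B, G, L}⁺: G→EJ adds E, J; L→FHJ adds F, H; BL→A adds A → {A, B, E, F, G, H, J, L}. Minimal: {G, L}⁺ = {E, F, G, H, J, L}; {B, L}⁺ = {A, B, F, H, J, L}; {B, G}⁺ = {B, E, G, J} — none reach the full schema.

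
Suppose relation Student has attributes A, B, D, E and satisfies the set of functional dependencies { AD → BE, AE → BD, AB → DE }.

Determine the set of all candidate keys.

AB, AD, AE

Attribute A never appears on the right-hand side of any dependency, so A must belong to every candidate key.
{A}⁺ = {A}, which is not all of the schema, so we must add further attributes.
{A, B}⁺: AB→DE adds D, E → {A, B, D, E}. Minimal: {B}⁺ = {B}; {A}⁺ = {A} — none reach the full schema.
{A, D}⁺: AD→BE adds B, E → {A, B, D, E}. Minimal: {D}⁺ = {D}; {A}⁺ = {A} — none reach the full schema.
{A, E}⁺: AE→BD adds B, D → {A, B, D, E}. Minimal: {E}⁺ = {E}; {A}⁺ = {A} — none reach the full schema.
Any other superkey contains one of these as a subset, so there are no further candidate keys.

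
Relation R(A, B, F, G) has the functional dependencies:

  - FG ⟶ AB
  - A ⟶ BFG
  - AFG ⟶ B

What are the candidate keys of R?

A; FG

{A}⁺: A→BFG adds B, F, G → {A, B, F, G}.
{F, G}⁺: FG→AB adds A, B → {A, B, F, G}.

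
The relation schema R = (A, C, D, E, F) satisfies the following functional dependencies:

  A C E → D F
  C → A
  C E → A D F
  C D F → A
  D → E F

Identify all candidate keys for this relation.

(C, D); (C, E)

Attribute C never appears on the right-hand side of any dependency, so C must belong to every candidate key.
{C}⁺ = {A, C}, which is not all of the schema, so we must add further attributes.
{C, D}⁺: C→A adds A; D→EF adds E, F → {A, C, D, E, F}.
{C, E}⁺: C→A adds A; CE→ADF adds D, F → {A, C, D, E, F}.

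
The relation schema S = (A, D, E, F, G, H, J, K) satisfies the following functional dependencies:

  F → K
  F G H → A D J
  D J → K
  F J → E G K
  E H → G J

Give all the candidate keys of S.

(E, F, H), (F, G, H), (F, H, J)

Attributes F, H never appear on any right-hand side, so every candidate key must contain {F, H}.
{F, H}⁺ = {F, H, K}, which is not all of the schema, so we must add further attributes.
{E, F, H}⁺: F→K adds K; EH→GJ adds G, J; FGH→ADJ adds A, D → {A, D, E, F, G, H, J, K}. Minimal: {F, H}⁺ = {F, H, K}; {E, H}⁺ = {E, G, H, J}; {E, F}⁺ = {E, F, K} — none reach the full schema.
{F, G, H}⁺: F→K adds K; FGH→ADJ adds A, D, J; FJ→EGK adds E → {A, D, E, F, G, H, J, K}. Minimal: {G, H}⁺ = {G, H}; {F, H}⁺ = {F, H, K}; {F, G}⁺ = {F, G, K} — none reach the full schema.
{F, H, J}⁺: F→K adds K; FJ→EGK adds E, G; FGH→ADJ adds A, D → {A, D, E, F, G, H, J, K}. Minimal: {H, J}⁺ = {H, J}; {F, J}⁺ = {E, F, G, J, K}; {F, H}⁺ = {F, H, K} — none reach the full schema.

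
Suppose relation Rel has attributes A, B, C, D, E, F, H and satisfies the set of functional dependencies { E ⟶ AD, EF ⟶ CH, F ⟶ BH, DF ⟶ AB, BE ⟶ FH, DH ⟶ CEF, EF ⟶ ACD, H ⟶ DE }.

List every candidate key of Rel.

{F}⁺: F→BH adds B, H; H→DE adds D, E; E→AD adds A; EF→CH adds C → {A, B, C, D, E, F, H}.
{H}⁺: H→DE adds D, E; E→AD adds A; DH→CEF adds C, F; F→BH adds B → {A, B, C, D, E, F, H}.
{B, E}⁺: E→AD adds A, D; BE→FH adds F, H; DH→CEF adds C → {A, B, C, D, E, F, H}.

F; H; BE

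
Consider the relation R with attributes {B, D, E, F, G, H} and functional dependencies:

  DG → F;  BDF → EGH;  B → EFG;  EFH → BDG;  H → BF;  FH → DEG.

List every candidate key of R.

H, BD

{H}⁺: H→BF adds B, F; FH→DEG adds D, E, G → {B, D, E, F, G, H}.
{B, D}⁺: B→EFG adds E, F, G; BDF→EGH adds H → {B, D, E, F, G, H}. Minimal: {D}⁺ = {D}; {B}⁺ = {B, E, F, G} — none reach the full schema.
Any other superkey contains one of these as a subset, so there are no further candidate keys.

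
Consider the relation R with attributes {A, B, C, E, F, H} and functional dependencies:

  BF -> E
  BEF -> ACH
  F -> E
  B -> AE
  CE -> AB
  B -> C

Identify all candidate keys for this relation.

Attribute F never appears on the right-hand side of any dependency, so F must belong to every candidate key.
{F}⁺ = {E, F}, which is not all of the schema, so we must add further attributes.
{B, F}⁺: BF→E adds E; BEF→ACH adds A, C, H → {A, B, C, E, F, H}. Minimal: {F}⁺ = {E, F}; {B}⁺ = {A, B, C, E} — none reach the full schema.
{C, F}⁺: F→E adds E; CE→AB adds A, B; BEF→ACH adds H → {A, B, C, E, F, H}. Minimal: {F}⁺ = {E, F}; {C}⁺ = {C} — none reach the full schema.
Any other superkey contains one of these as a subset, so there are no further candidate keys.

BF, CF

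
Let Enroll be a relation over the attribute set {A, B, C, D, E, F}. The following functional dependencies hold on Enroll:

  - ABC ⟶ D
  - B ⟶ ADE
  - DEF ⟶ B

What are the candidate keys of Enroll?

{B, C, F}⁺: B→ADE adds A, D, E → {A, B, C, D, E, F}.
{C, D, E, F}⁺: DEF→B adds B; B→ADE adds A → {A, B, C, D, E, F}.
Any other superkey contains one of these as a subset, so there are no further candidate keys.

BCF, CDEF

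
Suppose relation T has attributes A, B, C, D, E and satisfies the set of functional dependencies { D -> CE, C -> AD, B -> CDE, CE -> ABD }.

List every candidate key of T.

{B}, {C}, {D}

{B}⁺: B→CDE adds C, D, E; CE→ABD adds A → {A, B, C, D, E}.
{C}⁺: C→AD adds A, D; D→CE adds E; CE→ABD adds B → {A, B, C, D, E}.
{D}⁺: D→CE adds C, E; C→AD adds A; CE→ABD adds B → {A, B, C, D, E}.
Any other superkey contains one of these as a subset, so there are no further candidate keys.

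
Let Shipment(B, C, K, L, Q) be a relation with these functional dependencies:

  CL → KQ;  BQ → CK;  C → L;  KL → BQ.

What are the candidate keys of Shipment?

{C}⁺: C→L adds L; CL→KQ adds K, Q; KL→BQ adds B → {B, C, K, L, Q}.
{B, Q}⁺: BQ→CK adds C, K; C→L adds L → {B, C, K, L, Q}. Minimal: {Q}⁺ = {Q}; {B}⁺ = {B} — none reach the full schema.
{K, L}⁺: KL→BQ adds B, Q; BQ→CK adds C → {B, C, K, L, Q}. Minimal: {L}⁺ = {L}; {K}⁺ = {K} — none reach the full schema.

(C), (B, Q), (K, L)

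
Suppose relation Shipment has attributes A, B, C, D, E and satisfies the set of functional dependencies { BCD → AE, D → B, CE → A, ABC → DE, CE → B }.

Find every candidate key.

Attribute C never appears on the right-hand side of any dependency, so C must belong to every candidate key.
{C}⁺ = {C}, which is not all of the schema, so we must add further attributes.
{C, D}⁺: D→B adds B; BCD→AE adds A, E → {A, B, C, D, E}. Minimal: {D}⁺ = {B, D}; {C}⁺ = {C} — none reach the full schema.
{C, E}⁺: CE→A adds A; CE→B adds B; ABC→DE adds D → {A, B, C, D, E}. Minimal: {E}⁺ = {E}; {C}⁺ = {C} — none reach the full schema.
{A, B, C}⁺: ABC→DE adds D, E → {A, B, C, D, E}. Minimal: {B, C}⁺ = {B, C}; {A, C}⁺ = {A, C}; {A, B}⁺ = {A, B} — none reach the full schema.
Any other superkey contains one of these as a subset, so there are no further candidate keys.

CD, CE, ABC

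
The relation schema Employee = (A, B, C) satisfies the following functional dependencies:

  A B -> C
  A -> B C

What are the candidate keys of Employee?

{A}⁺: A→BC adds B, C → {A, B, C}.

{A}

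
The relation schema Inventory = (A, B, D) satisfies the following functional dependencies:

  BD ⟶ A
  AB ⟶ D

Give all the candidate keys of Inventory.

{A, B}; {B, D}

Attribute B never appears on the right-hand side of any dependency, so B must belong to every candidate key.
{B}⁺ = {B}, which is not all of the schema, so we must add further attributes.
{A, B}⁺: AB→D adds D → {A, B, D}. Minimal: {B}⁺ = {B}; {A}⁺ = {A} — none reach the full schema.
{B, D}⁺: BD→A adds A → {A, B, D}. Minimal: {D}⁺ = {D}; {B}⁺ = {B} — none reach the full schema.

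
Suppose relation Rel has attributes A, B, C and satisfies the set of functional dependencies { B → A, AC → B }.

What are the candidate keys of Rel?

{A, C}⁺: AC→B adds B → {A, B, C}.
{B, C}⁺: B→A adds A → {A, B, C}.
Any other superkey contains one of these as a subset, so there are no further candidate keys.

{A, C}; {B, C}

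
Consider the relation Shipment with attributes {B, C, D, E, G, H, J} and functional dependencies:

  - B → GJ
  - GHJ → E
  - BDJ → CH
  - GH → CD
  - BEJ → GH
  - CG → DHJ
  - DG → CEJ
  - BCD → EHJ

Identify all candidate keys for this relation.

Attribute B never appears on the right-hand side of any dependency, so B must belong to every candidate key.
{B}⁺ = {B, G, J}, which is not all of the schema, so we must add further attributes.
{B, C}⁺: B→GJ adds G, J; CG→DHJ adds D, H; DG→CEJ adds E → {B, C, D, E, G, H, J}. Minimal: {C}⁺ = {C}; {B}⁺ = {B, G, J} — none reach the full schema.
{B, D}⁺: B→GJ adds G, J; BDJ→CH adds C, H; DG→CEJ adds E → {B, C, D, E, G, H, J}. Minimal: {D}⁺ = {D}; {B}⁺ = {B, G, J} — none reach the full schema.
{B, E}⁺: B→GJ adds G, J; BEJ→GH adds H; GH→CD adds C, D → {B, C, D, E, G, H, J}. Minimal: {E}⁺ = {E}; {B}⁺ = {B, G, J} — none reach the full schema.
{B, H}⁺: B→GJ adds G, J; GHJ→E adds E; GH→CD adds C, D → {B, C, D, E, G, H, J}. Minimal: {H}⁺ = {H}; {B}⁺ = {B, G, J} — none reach the full schema.
Any other superkey contains one of these as a subset, so there are no further candidate keys.

(B, C), (B, D), (B, E), (B, H)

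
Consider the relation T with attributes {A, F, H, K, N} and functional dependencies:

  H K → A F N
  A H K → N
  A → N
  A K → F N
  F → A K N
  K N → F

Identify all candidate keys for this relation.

{F, H}; {H, K}

Attribute H never appears on the right-hand side of any dependency, so H must belong to every candidate key.
{H}⁺ = {H}, which is not all of the schema, so we must add further attributes.
{F, H}⁺: F→AKN adds A, K, N → {A, F, H, K, N}.
{H, K}⁺: HK→AFN adds A, F, N → {A, F, H, K, N}.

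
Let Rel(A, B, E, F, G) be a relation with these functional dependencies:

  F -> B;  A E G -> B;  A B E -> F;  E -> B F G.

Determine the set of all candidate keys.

AE

Attributes A, E never appear on any right-hand side, so every candidate key must contain {A, E}.
{A, E}⁺ = {A, B, E, F, G}, which is all of the schema, so {A, E} is the only candidate key.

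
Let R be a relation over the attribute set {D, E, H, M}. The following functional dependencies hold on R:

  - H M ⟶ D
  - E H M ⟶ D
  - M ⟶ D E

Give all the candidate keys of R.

(H, M)

Attributes H, M never appear on any right-hand side, so every candidate key must contain {H, M}.
{H, M}⁺ = {D, E, H, M}, which is all of the schema, so {H, M} is the only candidate key.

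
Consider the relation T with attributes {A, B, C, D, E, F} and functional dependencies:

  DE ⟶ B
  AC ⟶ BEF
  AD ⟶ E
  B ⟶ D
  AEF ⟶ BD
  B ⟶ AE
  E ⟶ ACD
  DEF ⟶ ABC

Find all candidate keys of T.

(B), (E), (A, C), (A, D)

{B}⁺: B→D adds D; B→AE adds A, E; E→ACD adds C; AC→BEF adds F → {A, B, C, D, E, F}.
{E}⁺: E→ACD adds A, C, D; DE→B adds B; AC→BEF adds F → {A, B, C, D, E, F}.
{A, C}⁺: AC→BEF adds B, E, F; B→D adds D → {A, B, C, D, E, F}. Minimal: {C}⁺ = {C}; {A}⁺ = {A} — none reach the full schema.
{A, D}⁺: AD→E adds E; E→ACD adds C; DE→B adds B; AC→BEF adds F → {A, B, C, D, E, F}. Minimal: {D}⁺ = {D}; {A}⁺ = {A} — none reach the full schema.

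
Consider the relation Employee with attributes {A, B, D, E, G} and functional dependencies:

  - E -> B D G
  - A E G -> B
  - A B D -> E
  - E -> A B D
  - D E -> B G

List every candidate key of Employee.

{E}⁺: E→BDG adds B, D, G; E→ABD adds A → {A, B, D, E, G}.
{A, B, D}⁺: ABD→E adds E; DE→BG adds G → {A, B, D, E, G}. Minimal: {B, D}⁺ = {B, D}; {A, D}⁺ = {A, D}; {A, B}⁺ = {A, B} — none reach the full schema.

E, ABD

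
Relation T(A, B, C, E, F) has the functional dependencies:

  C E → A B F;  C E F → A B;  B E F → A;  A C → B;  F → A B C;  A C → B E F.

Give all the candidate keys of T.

(F), (A, C), (C, E)

{F}⁺: F→ABC adds A, B, C; AC→BEF adds E → {A, B, C, E, F}.
{A, C}⁺: AC→B adds B; AC→BEF adds E, F → {A, B, C, E, F}. Minimal: {C}⁺ = {C}; {A}⁺ = {A} — none reach the full schema.
{C, E}⁺: CE→ABF adds A, B, F → {A, B, C, E, F}. Minimal: {E}⁺ = {E}; {C}⁺ = {C} — none reach the full schema.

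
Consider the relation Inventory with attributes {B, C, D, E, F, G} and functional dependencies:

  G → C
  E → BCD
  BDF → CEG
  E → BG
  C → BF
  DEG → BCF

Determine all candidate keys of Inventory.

E, CD, DG, BDF

{E}⁺: E→BCD adds B, C, D; E→BG adds G; C→BF adds F → {B, C, D, E, F, G}.
{C, D}⁺: C→BF adds B, F; BDF→CEG adds E, G → {B, C, D, E, F, G}.
{D, G}⁺: G→C adds C; C→BF adds B, F; BDF→CEG adds E → {B, C, D, E, F, G}.
{B, D, F}⁺: BDF→CEG adds C, E, G → {B, C, D, E, F, G}.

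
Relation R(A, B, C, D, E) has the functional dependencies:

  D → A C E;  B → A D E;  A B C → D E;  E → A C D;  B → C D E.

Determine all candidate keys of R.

{B}

Attribute B never appears on the right-hand side of any dependency, so B must belong to every candidate key.
{B}⁺ = {A, B, C, D, E}, which is all of the schema, so {B} is the only candidate key.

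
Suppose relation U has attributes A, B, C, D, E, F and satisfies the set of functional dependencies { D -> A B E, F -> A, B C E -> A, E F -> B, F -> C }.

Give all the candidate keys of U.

{D, F}⁺: D→ABE adds A, B, E; F→C adds C → {A, B, C, D, E, F}. Minimal: {F}⁺ = {A, C, F}; {D}⁺ = {A, B, D, E} — none reach the full schema.
No other minimal superkey exists.

{D, F}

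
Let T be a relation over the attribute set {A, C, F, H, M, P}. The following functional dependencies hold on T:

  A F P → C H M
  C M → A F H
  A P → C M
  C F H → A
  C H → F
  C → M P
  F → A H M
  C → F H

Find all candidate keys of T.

{C}⁺: C→MP adds M, P; C→FH adds F, H; CM→AFH adds A → {A, C, F, H, M, P}.
{A, P}⁺: AP→CM adds C, M; C→FH adds F, H → {A, C, F, H, M, P}.
{F, P}⁺: F→AHM adds A, H, M; AFP→CHM adds C → {A, C, F, H, M, P}.

{C}; {A, P}; {F, P}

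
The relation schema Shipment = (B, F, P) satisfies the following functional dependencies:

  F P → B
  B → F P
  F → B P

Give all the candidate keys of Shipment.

{B}⁺: B→FP adds F, P → {B, F, P}.
{F}⁺: F→BP adds B, P → {B, F, P}.
Any other superkey contains one of these as a subset, so there are no further candidate keys.

{B}; {F}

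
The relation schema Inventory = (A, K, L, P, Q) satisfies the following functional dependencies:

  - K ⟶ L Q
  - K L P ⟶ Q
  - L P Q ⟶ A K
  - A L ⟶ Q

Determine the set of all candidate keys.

{K, P}⁺: K→LQ adds L, Q; LPQ→AK adds A → {A, K, L, P, Q}. Minimal: {P}⁺ = {P}; {K}⁺ = {K, L, Q} — none reach the full schema.
{A, L, P}⁺: AL→Q adds Q; LPQ→AK adds K → {A, K, L, P, Q}. Minimal: {L, P}⁺ = {L, P}; {A, P}⁺ = {A, P}; {A, L}⁺ = {A, L, Q} — none reach the full schema.
{L, P, Q}⁺: LPQ→AK adds A, K → {A, K, L, P, Q}. Minimal: {P, Q}⁺ = {P, Q}; {L, Q}⁺ = {L, Q}; {L, P}⁺ = {L, P} — none reach the full schema.

{K, P}, {A, L, P}, {L, P, Q}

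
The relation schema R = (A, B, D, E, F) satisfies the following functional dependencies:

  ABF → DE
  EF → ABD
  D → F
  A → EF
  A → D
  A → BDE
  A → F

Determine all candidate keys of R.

{A}⁺: A→EF adds E, F; A→D adds D; A→BDE adds B → {A, B, D, E, F}.
{D, E}⁺: D→F adds F; EF→ABD adds A, B → {A, B, D, E, F}. Minimal: {E}⁺ = {E}; {D}⁺ = {D, F} — none reach the full schema.
{E, F}⁺: EF→ABD adds A, B, D → {A, B, D, E, F}. Minimal: {F}⁺ = {F}; {E}⁺ = {E} — none reach the full schema.

{A}, {D, E}, {E, F}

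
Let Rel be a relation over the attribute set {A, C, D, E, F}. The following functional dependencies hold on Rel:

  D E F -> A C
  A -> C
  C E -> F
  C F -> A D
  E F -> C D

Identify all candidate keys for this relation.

Attribute E never appears on the right-hand side of any dependency, so E must belong to every candidate key.
{E}⁺ = {E}, which is not all of the schema, so we must add further attributes.
{A, E}⁺: A→C adds C; CE→F adds F; CF→AD adds D → {A, C, D, E, F}.
{C, E}⁺: CE→F adds F; CF→AD adds A, D → {A, C, D, E, F}.
{E, F}⁺: EF→CD adds C, D; DEF→AC adds A → {A, C, D, E, F}.

AE; CE; EF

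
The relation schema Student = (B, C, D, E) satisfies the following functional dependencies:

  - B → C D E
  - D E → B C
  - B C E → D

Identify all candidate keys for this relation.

{B}; {D, E}

{B}⁺: B→CDE adds C, D, E → {B, C, D, E}.
{D, E}⁺: DE→BC adds B, C → {B, C, D, E}. Minimal: {E}⁺ = {E}; {D}⁺ = {D} — none reach the full schema.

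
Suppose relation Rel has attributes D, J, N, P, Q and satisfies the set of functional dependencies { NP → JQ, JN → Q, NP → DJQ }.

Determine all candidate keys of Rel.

Attributes N, P never appear on any right-hand side, so every candidate key must contain {N, P}.
{N, P}⁺ = {D, J, N, P, Q}, which is all of the schema, so {N, P} is the only candidate key.

(N, P)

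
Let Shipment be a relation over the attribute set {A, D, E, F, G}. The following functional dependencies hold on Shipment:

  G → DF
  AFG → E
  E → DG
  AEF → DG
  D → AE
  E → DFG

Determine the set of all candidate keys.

{D}⁺: D→AE adds A, E; E→DFG adds F, G → {A, D, E, F, G}.
{E}⁺: E→DG adds D, G; D→AE adds A; E→DFG adds F → {A, D, E, F, G}.
{G}⁺: G→DF adds D, F; D→AE adds A, E → {A, D, E, F, G}.

{D}, {E}, {G}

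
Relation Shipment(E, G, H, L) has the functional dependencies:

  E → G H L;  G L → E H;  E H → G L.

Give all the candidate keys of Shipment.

{E}, {G, L}

{E}⁺: E→GHL adds G, H, L → {E, G, H, L}.
{G, L}⁺: GL→EH adds E, H → {E, G, H, L}. Minimal: {L}⁺ = {L}; {G}⁺ = {G} — none reach the full schema.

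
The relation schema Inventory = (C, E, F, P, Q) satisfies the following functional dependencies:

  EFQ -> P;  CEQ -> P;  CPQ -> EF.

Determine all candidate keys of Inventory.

(C, E, Q); (C, P, Q)

Attributes C, Q never appear on any right-hand side, so every candidate key must contain {C, Q}.
{C, Q}⁺ = {C, Q}, which is not all of the schema, so we must add further attributes.
{C, E, Q}⁺: CEQ→P adds P; CPQ→EF adds F → {C, E, F, P, Q}. Minimal: {E, Q}⁺ = {E, Q}; {C, Q}⁺ = {C, Q}; {C, E}⁺ = {C, E} — none reach the full schema.
{C, P, Q}⁺: CPQ→EF adds E, F → {C, E, F, P, Q}. Minimal: {P, Q}⁺ = {P, Q}; {C, Q}⁺ = {C, Q}; {C, P}⁺ = {C, P} — none reach the full schema.
Any other superkey contains one of these as a subset, so there are no further candidate keys.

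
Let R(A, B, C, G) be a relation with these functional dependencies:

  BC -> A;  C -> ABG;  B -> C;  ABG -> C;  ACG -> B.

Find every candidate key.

{B}⁺: B→C adds C; BC→A adds A; C→ABG adds G → {A, B, C, G}.
{C}⁺: C→ABG adds A, B, G → {A, B, C, G}.

{B}, {C}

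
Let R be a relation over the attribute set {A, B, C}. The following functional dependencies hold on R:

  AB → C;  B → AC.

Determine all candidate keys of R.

{B}

Attribute B never appears on the right-hand side of any dependency, so B must belong to every candidate key.
{B}⁺ = {A, B, C}, which is all of the schema, so {B} is the only candidate key.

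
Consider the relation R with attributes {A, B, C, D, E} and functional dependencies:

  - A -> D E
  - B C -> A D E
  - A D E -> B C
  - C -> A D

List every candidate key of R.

(A), (C)

{A}⁺: A→DE adds D, E; ADE→BC adds B, C → {A, B, C, D, E}.
{C}⁺: C→AD adds A, D; A→DE adds E; ADE→BC adds B → {A, B, C, D, E}.
Any other superkey contains one of these as a subset, so there are no further candidate keys.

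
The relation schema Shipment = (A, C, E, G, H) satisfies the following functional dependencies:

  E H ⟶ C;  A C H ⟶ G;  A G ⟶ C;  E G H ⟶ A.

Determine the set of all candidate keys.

{A, E, H}, {E, G, H}

Attributes E, H never appear on any right-hand side, so every candidate key must contain {E, H}.
{E, H}⁺ = {C, E, H}, which is not all of the schema, so we must add further attributes.
{A, E, H}⁺: EH→C adds C; ACH→G adds G → {A, C, E, G, H}. Minimal: {E, H}⁺ = {C, E, H}; {A, H}⁺ = {A, H}; {A, E}⁺ = {A, E} — none reach the full schema.
{E, G, H}⁺: EH→C adds C; EGH→A adds A → {A, C, E, G, H}. Minimal: {G, H}⁺ = {G, H}; {E, H}⁺ = {C, E, H}; {E, G}⁺ = {E, G} — none reach the full schema.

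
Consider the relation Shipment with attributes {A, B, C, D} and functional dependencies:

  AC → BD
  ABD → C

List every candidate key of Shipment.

{A, C}⁺: AC→BD adds B, D → {A, B, C, D}. Minimal: {C}⁺ = {C}; {A}⁺ = {A} — none reach the full schema.
{A, B, D}⁺: ABD→C adds C → {A, B, C, D}. Minimal: {B, D}⁺ = {B, D}; {A, D}⁺ = {A, D}; {A, B}⁺ = {A, B} — none reach the full schema.

{A, C}, {A, B, D}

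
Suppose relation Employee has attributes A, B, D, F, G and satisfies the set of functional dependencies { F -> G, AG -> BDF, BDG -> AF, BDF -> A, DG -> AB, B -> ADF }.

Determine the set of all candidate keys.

{B}, {A, F}, {A, G}, {D, F}, {D, G}

{B}⁺: B→ADF adds A, D, F; F→G adds G → {A, B, D, F, G}.
{A, F}⁺: F→G adds G; AG→BDF adds B, D → {A, B, D, F, G}. Minimal: {F}⁺ = {F, G}; {A}⁺ = {A} — none reach the full schema.
{A, G}⁺: AG→BDF adds B, D, F → {A, B, D, F, G}. Minimal: {G}⁺ = {G}; {A}⁺ = {A} — none reach the full schema.
{D, F}⁺: F→G adds G; DG→AB adds A, B → {A, B, D, F, G}. Minimal: {F}⁺ = {F, G}; {D}⁺ = {D} — none reach the full schema.
{D, G}⁺: DG→AB adds A, B; B→ADF adds F → {A, B, D, F, G}. Minimal: {G}⁺ = {G}; {D}⁺ = {D} — none reach the full schema.
Any other superkey contains one of these as a subset, so there are no further candidate keys.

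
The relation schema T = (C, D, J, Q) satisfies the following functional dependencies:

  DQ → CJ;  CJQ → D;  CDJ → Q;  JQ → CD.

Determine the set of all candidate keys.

{D, Q}⁺: DQ→CJ adds C, J → {C, D, J, Q}. Minimal: {Q}⁺ = {Q}; {D}⁺ = {D} — none reach the full schema.
{J, Q}⁺: JQ→CD adds C, D → {C, D, J, Q}. Minimal: {Q}⁺ = {Q}; {J}⁺ = {J} — none reach the full schema.
{C, D, J}⁺: CDJ→Q adds Q → {C, D, J, Q}. Minimal: {D, J}⁺ = {D, J}; {C, J}⁺ = {C, J}; {C, D}⁺ = {C, D} — none reach the full schema.
Any other superkey contains one of these as a subset, so there are no further candidate keys.

(D, Q), (J, Q), (C, D, J)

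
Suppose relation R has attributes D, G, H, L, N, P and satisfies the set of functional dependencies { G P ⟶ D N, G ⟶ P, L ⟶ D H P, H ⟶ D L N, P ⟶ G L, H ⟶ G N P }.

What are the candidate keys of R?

{G}, {H}, {L}, {P}

{G}⁺: G→P adds P; P→GL adds L; GP→DN adds D, N; L→DHP adds H → {D, G, H, L, N, P}.
{H}⁺: H→DLN adds D, L, N; H→GNP adds G, P → {D, G, H, L, N, P}.
{L}⁺: L→DHP adds D, H, P; H→DLN adds N; P→GL adds G → {D, G, H, L, N, P}.
{P}⁺: P→GL adds G, L; GP→DN adds D, N; L→DHP adds H → {D, G, H, L, N, P}.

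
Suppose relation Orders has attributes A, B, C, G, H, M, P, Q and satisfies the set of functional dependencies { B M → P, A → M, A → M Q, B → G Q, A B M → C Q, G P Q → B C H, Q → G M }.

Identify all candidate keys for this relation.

AB; AP

Attribute A never appears on the right-hand side of any dependency, so A must belong to every candidate key.
{A}⁺ = {A, G, M, Q}, which is not all of the schema, so we must add further attributes.
{A, B}⁺: A→M adds M; A→MQ adds Q; B→GQ adds G; ABM→CQ adds C; BM→P adds P; GPQ→BCH adds H → {A, B, C, G, H, M, P, Q}.
{A, P}⁺: A→M adds M; A→MQ adds Q; Q→GM adds G; GPQ→BCH adds B, C, H → {A, B, C, G, H, M, P, Q}.
Any other superkey contains one of these as a subset, so there are no further candidate keys.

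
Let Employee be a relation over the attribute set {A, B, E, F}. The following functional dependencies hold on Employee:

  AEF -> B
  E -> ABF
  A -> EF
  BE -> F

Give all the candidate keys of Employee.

{A}; {E}

{A}⁺: A→EF adds E, F; AEF→B adds B → {A, B, E, F}.
{E}⁺: E→ABF adds A, B, F → {A, B, E, F}.
Any other superkey contains one of these as a subset, so there are no further candidate keys.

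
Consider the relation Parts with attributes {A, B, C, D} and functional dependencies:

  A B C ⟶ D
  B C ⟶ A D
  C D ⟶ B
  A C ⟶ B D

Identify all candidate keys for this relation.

{A, C}; {B, C}; {C, D}

Attribute C never appears on the right-hand side of any dependency, so C must belong to every candidate key.
{C}⁺ = {C}, which is not all of the schema, so we must add further attributes.
{A, C}⁺: AC→BD adds B, D → {A, B, C, D}. Minimal: {C}⁺ = {C}; {A}⁺ = {A} — none reach the full schema.
{B, C}⁺: BC→AD adds A, D → {A, B, C, D}. Minimal: {C}⁺ = {C}; {B}⁺ = {B} — none reach the full schema.
{C, D}⁺: CD→B adds B; BC→AD adds A → {A, B, C, D}. Minimal: {D}⁺ = {D}; {C}⁺ = {C} — none reach the full schema.
Any other superkey contains one of these as a subset, so there are no further candidate keys.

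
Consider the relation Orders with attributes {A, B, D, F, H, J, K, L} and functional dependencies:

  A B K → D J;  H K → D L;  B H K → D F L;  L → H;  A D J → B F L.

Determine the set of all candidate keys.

(A, B, K), (A, D, J, K), (A, H, J, K), (A, J, K, L)

Attributes A, K never appear on any right-hand side, so every candidate key must contain {A, K}.
{A, K}⁺ = {A, K}, which is not all of the schema, so we must add further attributes.
{A, B, K}⁺: ABK→DJ adds D, J; ADJ→BFL adds F, L; L→H adds H → {A, B, D, F, H, J, K, L}. Minimal: {B, K}⁺ = {B, K}; {A, K}⁺ = {A, K}; {A, B}⁺ = {A, B} — none reach the full schema.
{A, D, J, K}⁺: ADJ→BFL adds B, F, L; L→H adds H → {A, B, D, F, H, J, K, L}. Minimal: {D, J, K}⁺ = {D, J, K}; {A, J, K}⁺ = {A, J, K}; {A, D, K}⁺ = {A, D, K}; … — none reach the full schema.
{A, H, J, K}⁺: HK→DL adds D, L; ADJ→BFL adds B, F → {A, B, D, F, H, J, K, L}. Minimal: {H, J, K}⁺ = {D, H, J, K, L}; {A, J, K}⁺ = {A, J, K}; {A, H, K}⁺ = {A, D, H, K, L}; … — none reach the full schema.
{A, J, K, L}⁺: L→H adds H; HK→DL adds D; ADJ→BFL adds B, F → {A, B, D, F, H, J, K, L}. Minimal: {J, K, L}⁺ = {D, H, J, K, L}; {A, K, L}⁺ = {A, D, H, K, L}; {A, J, L}⁺ = {A, H, J, L}; … — none reach the full schema.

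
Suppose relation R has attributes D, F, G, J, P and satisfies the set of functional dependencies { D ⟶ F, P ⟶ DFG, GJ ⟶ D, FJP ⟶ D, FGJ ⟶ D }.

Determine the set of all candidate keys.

Attributes J, P never appear on any right-hand side, so every candidate key must contain {J, P}.
{J, P}⁺ = {D, F, G, J, P}, which is all of the schema, so {J, P} is the only candidate key.

{J, P}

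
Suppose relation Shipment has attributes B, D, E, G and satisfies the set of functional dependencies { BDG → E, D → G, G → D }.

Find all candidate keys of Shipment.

{B, D}⁺: D→G adds G; BDG→E adds E → {B, D, E, G}. Minimal: {D}⁺ = {D, G}; {B}⁺ = {B} — none reach the full schema.
{B, G}⁺: G→D adds D; BDG→E adds E → {B, D, E, G}. Minimal: {G}⁺ = {D, G}; {B}⁺ = {B} — none reach the full schema.
Any other superkey contains one of these as a subset, so there are no further candidate keys.

BD, BG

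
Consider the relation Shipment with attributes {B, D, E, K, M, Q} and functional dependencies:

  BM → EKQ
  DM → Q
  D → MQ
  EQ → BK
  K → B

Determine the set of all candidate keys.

(B, D); (D, E); (D, K)

Attribute D never appears on the right-hand side of any dependency, so D must belong to every candidate key.
{D}⁺ = {D, M, Q}, which is not all of the schema, so we must add further attributes.
{B, D}⁺: D→MQ adds M, Q; BM→EKQ adds E, K → {B, D, E, K, M, Q}.
{D, E}⁺: D→MQ adds M, Q; EQ→BK adds B, K → {B, D, E, K, M, Q}.
{D, K}⁺: D→MQ adds M, Q; K→B adds B; BM→EKQ adds E → {B, D, E, K, M, Q}.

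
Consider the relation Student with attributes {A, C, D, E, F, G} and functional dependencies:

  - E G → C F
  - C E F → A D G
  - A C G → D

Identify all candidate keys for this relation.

{E, G}; {C, E, F}

Attribute E never appears on the right-hand side of any dependency, so E must belong to every candidate key.
{E}⁺ = {E}, which is not all of the schema, so we must add further attributes.
{E, G}⁺: EG→CF adds C, F; CEF→ADG adds A, D → {A, C, D, E, F, G}. Minimal: {G}⁺ = {G}; {E}⁺ = {E} — none reach the full schema.
{C, E, F}⁺: CEF→ADG adds A, D, G → {A, C, D, E, F, G}. Minimal: {E, F}⁺ = {E, F}; {C, F}⁺ = {C, F}; {C, E}⁺ = {C, E} — none reach the full schema.
Any other superkey contains one of these as a subset, so there are no further candidate keys.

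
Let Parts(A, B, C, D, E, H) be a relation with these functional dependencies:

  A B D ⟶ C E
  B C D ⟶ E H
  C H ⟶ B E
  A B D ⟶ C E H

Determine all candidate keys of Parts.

{A, B, D}, {A, C, D, H}

Attributes A, D never appear on any right-hand side, so every candidate key must contain {A, D}.
{A, D}⁺ = {A, D}, which is not all of the schema, so we must add further attributes.
{A, B, D}⁺: ABD→CE adds C, E; BCD→EH adds H → {A, B, C, D, E, H}.
{A, C, D, H}⁺: CH→BE adds B, E → {A, B, C, D, E, H}.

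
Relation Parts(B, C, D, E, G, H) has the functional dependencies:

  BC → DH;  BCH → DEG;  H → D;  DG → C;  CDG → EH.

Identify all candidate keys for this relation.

BC, BDG, BGH

Attribute B never appears on the right-hand side of any dependency, so B must belong to every candidate key.
{B}⁺ = {B}, which is not all of the schema, so we must add further attributes.
{B, C}⁺: BC→DH adds D, H; BCH→DEG adds E, G → {B, C, D, E, G, H}. Minimal: {C}⁺ = {C}; {B}⁺ = {B} — none reach the full schema.
{B, D, G}⁺: DG→C adds C; CDG→EH adds E, H → {B, C, D, E, G, H}. Minimal: {D, G}⁺ = {C, D, E, G, H}; {B, G}⁺ = {B, G}; {B, D}⁺ = {B, D} — none reach the full schema.
{B, G, H}⁺: H→D adds D; DG→C adds C; CDG→EH adds E → {B, C, D, E, G, H}. Minimal: {G, H}⁺ = {C, D, E, G, H}; {B, H}⁺ = {B, D, H}; {B, G}⁺ = {B, G} — none reach the full schema.
Any other superkey contains one of these as a subset, so there are no further candidate keys.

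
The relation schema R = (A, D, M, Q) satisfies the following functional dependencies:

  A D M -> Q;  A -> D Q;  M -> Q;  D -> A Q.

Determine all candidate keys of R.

Attribute M never appears on the right-hand side of any dependency, so M must belong to every candidate key.
{M}⁺ = {M, Q}, which is not all of the schema, so we must add further attributes.
{A, M}⁺: A→DQ adds D, Q → {A, D, M, Q}. Minimal: {M}⁺ = {M, Q}; {A}⁺ = {A, D, Q} — none reach the full schema.
{D, M}⁺: M→Q adds Q; D→AQ adds A → {A, D, M, Q}. Minimal: {M}⁺ = {M, Q}; {D}⁺ = {A, D, Q} — none reach the full schema.
Any other superkey contains one of these as a subset, so there are no further candidate keys.

AM, DM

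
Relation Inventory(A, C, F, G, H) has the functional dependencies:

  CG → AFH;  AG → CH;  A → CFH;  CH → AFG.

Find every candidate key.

A; CG; CH

{A}⁺: A→CFH adds C, F, H; CH→AFG adds G → {A, C, F, G, H}.
{C, G}⁺: CG→AFH adds A, F, H → {A, C, F, G, H}. Minimal: {G}⁺ = {G}; {C}⁺ = {C} — none reach the full schema.
{C, H}⁺: CH→AFG adds A, F, G → {A, C, F, G, H}. Minimal: {H}⁺ = {H}; {C}⁺ = {C} — none reach the full schema.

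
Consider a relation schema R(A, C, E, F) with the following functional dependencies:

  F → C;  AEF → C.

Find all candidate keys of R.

(A, E, F)

Attributes A, E, F never appear on any right-hand side, so every candidate key must contain {A, E, F}.
{A, E, F}⁺ = {A, C, E, F}, which is all of the schema, so {A, E, F} is the only candidate key.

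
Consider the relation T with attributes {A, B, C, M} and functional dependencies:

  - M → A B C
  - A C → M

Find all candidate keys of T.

{M}⁺: M→ABC adds A, B, C → {A, B, C, M}.
{A, C}⁺: AC→M adds M; M→ABC adds B → {A, B, C, M}.
Any other superkey contains one of these as a subset, so there are no further candidate keys.

{M}; {A, C}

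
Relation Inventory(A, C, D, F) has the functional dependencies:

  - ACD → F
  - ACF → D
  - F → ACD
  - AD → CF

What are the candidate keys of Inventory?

{F}⁺: F→ACD adds A, C, D → {A, C, D, F}.
{A, D}⁺: AD→CF adds C, F → {A, C, D, F}.

{F}, {A, D}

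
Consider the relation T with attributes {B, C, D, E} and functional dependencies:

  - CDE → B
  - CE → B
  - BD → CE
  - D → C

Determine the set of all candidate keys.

Attribute D never appears on the right-hand side of any dependency, so D must belong to every candidate key.
{D}⁺ = {C, D}, which is not all of the schema, so we must add further attributes.
{B, D}⁺: BD→CE adds C, E → {B, C, D, E}. Minimal: {D}⁺ = {C, D}; {B}⁺ = {B} — none reach the full schema.
{D, E}⁺: D→C adds C; CDE→B adds B → {B, C, D, E}. Minimal: {E}⁺ = {E}; {D}⁺ = {C, D} — none reach the full schema.

{B, D}, {D, E}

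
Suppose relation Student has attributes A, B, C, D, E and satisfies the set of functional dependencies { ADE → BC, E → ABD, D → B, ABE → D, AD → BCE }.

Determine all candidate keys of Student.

{E}⁺: E→ABD adds A, B, D; AD→BCE adds C → {A, B, C, D, E}.
{A, D}⁺: D→B adds B; AD→BCE adds C, E → {A, B, C, D, E}.
Any other superkey contains one of these as a subset, so there are no further candidate keys.

E, AD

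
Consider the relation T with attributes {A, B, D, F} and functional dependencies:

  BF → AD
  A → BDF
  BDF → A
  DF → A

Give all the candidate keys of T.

{A}⁺: A→BDF adds B, D, F → {A, B, D, F}.
{B, F}⁺: BF→AD adds A, D → {A, B, D, F}. Minimal: {F}⁺ = {F}; {B}⁺ = {B} — none reach the full schema.
{D, F}⁺: DF→A adds A; A→BDF adds B → {A, B, D, F}. Minimal: {F}⁺ = {F}; {D}⁺ = {D} — none reach the full schema.
Any other superkey contains one of these as a subset, so there are no further candidate keys.

{A}, {B, F}, {D, F}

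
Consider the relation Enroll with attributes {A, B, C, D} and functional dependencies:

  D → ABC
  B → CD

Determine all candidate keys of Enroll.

{B}; {D}

{B}⁺: B→CD adds C, D; D→ABC adds A → {A, B, C, D}.
{D}⁺: D→ABC adds A, B, C → {A, B, C, D}.
Any other superkey contains one of these as a subset, so there are no further candidate keys.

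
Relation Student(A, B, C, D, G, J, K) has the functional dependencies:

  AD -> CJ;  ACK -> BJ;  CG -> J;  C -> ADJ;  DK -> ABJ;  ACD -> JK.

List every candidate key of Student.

{C, G}, {A, D, G}, {D, G, K}

Attribute G never appears on the right-hand side of any dependency, so G must belong to every candidate key.
{G}⁺ = {G}, which is not all of the schema, so we must add further attributes.
{C, G}⁺: CG→J adds J; C→ADJ adds A, D; ACD→JK adds K; ACK→BJ adds B → {A, B, C, D, G, J, K}.
{A, D, G}⁺: AD→CJ adds C, J; ACD→JK adds K; ACK→BJ adds B → {A, B, C, D, G, J, K}.
{D, G, K}⁺: DK→ABJ adds A, B, J; AD→CJ adds C → {A, B, C, D, G, J, K}.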